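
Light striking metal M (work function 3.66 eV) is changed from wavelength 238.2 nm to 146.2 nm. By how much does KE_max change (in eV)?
3.2754 eV

Using Einstein's equation: KE_max = hc/λ - φ

For λ₁ = 238.2 nm:
KE₁ = hc/λ₁ - φ = 5.2050 - 3.66 = 1.5450 eV

For λ₂ = 146.2 nm:
KE₂ = hc/λ₂ - φ = 8.4805 - 3.66 = 4.8205 eV

Change in KE:
ΔKE = KE₂ - KE₁ = 4.8205 - 1.5450 = 3.2754 eV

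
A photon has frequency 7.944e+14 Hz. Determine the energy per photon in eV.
3.2854 eV

Using E = hf:

E = hf = (6.626×10⁻³⁴ J·s)(7.944e+14 Hz)
E = 3.2854 eV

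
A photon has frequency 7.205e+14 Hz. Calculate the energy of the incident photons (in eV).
2.9797 eV

Using E = hf:

E = hf = (6.626×10⁻³⁴ J·s)(7.205e+14 Hz)
E = 2.9797 eV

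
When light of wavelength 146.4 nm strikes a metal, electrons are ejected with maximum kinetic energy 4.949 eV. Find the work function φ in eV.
3.52 eV

From Einstein's photoelectric equation: KE_max = hf - φ = hc/λ - φ

Rearranging for φ:
φ = hc/λ - KE_max

Calculate photon energy:
E_photon = hc/λ = 8.4689 eV

Therefore:
φ = 8.4689 - 4.949 = 3.52 eV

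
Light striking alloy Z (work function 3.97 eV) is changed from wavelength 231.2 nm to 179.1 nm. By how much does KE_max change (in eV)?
1.5600 eV

Using Einstein's equation: KE_max = hc/λ - φ

For λ₁ = 231.2 nm:
KE₁ = hc/λ₁ - φ = 5.3626 - 3.97 = 1.3926 eV

For λ₂ = 179.1 nm:
KE₂ = hc/λ₂ - φ = 6.9226 - 3.97 = 2.9526 eV

Change in KE:
ΔKE = KE₂ - KE₁ = 2.9526 - 1.3926 = 1.5600 eV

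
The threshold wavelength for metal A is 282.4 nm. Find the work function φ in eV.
4.39 eV

At the threshold wavelength, photon energy equals work function:
φ = hc/λ₀

Calculating:
φ = (6.626×10⁻³⁴ J·s)(3×10⁸ m/s) / (282.4×10⁻⁹ m)
φ = 4.39 eV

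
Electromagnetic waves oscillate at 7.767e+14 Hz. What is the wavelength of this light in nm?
385.98 nm

Using the wave equation: c = fλ

Solving for wavelength:
λ = c/f = (3×10⁸ m/s) / (7.767e+14 Hz)
λ = 385.98 nm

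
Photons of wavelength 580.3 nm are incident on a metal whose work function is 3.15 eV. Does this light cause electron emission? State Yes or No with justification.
No

For photoemission, the photon energy must exceed the work function.

Photon energy: E = hc/λ = 2.1366 eV
Work function: φ = 3.15 eV

Since E_photon (2.1366 eV) < φ (3.15 eV), photoemission will NOT occur.
The threshold wavelength is λ₀ = hc/φ = 393.6 nm.
Since 580.3 nm > 393.6 nm, the photons lack sufficient energy.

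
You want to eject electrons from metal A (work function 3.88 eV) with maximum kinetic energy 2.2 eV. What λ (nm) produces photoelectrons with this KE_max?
203.92 nm

From Einstein's equation: KE_max = hc/λ - φ

Rearranging for λ:
hc/λ = KE_max + φ
λ = hc/(KE_max + φ)

Required photon energy:
E_photon = KE_max + φ = 2.2 + 3.88 = 6.08 eV

Required wavelength:
λ = hc/E_photon = (6.626×10⁻³⁴)(3×10⁸) / (6.08 × 1.602×10⁻¹⁹)
λ = 203.92 nm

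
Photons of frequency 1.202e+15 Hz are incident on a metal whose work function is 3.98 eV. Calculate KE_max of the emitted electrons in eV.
0.9911 eV

Using Einstein's photoelectric equation: KE_max = hf - φ

First, calculate the photon energy:
E_photon = hf = (6.626×10⁻³⁴ J·s)(1.202e+15 Hz)
E_photon = 4.9711 eV

Then, the maximum kinetic energy:
KE_max = E_photon - φ = 4.9711 eV - 3.98 eV = 0.9911 eV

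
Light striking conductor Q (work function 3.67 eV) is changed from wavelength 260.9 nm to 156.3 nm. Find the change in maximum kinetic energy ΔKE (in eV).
3.1803 eV

Using Einstein's equation: KE_max = hc/λ - φ

For λ₁ = 260.9 nm:
KE₁ = hc/λ₁ - φ = 4.7522 - 3.67 = 1.0822 eV

For λ₂ = 156.3 nm:
KE₂ = hc/λ₂ - φ = 7.9325 - 3.67 = 4.2625 eV

Change in KE:
ΔKE = KE₂ - KE₁ = 4.2625 - 1.0822 = 3.1803 eV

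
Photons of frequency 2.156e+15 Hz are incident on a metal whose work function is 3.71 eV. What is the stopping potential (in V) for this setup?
5.2065 V

The stopping potential V_s satisfies: eV_s = KE_max

First, find KE_max using Einstein's equation:
E_photon = hf = (6.626×10⁻³⁴ J·s)(2.156e+15 Hz) = 8.9165 eV
KE_max = E_photon - φ = 8.9165 - 3.71 = 5.2065 eV

Since eV_s = KE_max:
V_s = KE_max/e = 5.2065 V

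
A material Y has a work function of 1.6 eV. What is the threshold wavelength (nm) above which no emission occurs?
774.90 nm

The threshold wavelength is when the photon energy equals the work function:
hc/λ₀ = φ

Solving for λ₀:
λ₀ = hc/φ = (6.626×10⁻³⁴ J·s)(3×10⁸ m/s) / (1.6 eV × 1.602×10⁻¹⁹ J/eV)
λ₀ = 774.90 nm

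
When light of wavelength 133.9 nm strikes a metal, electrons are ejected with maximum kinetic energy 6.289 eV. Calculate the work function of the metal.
2.97 eV

From Einstein's photoelectric equation: KE_max = hf - φ = hc/λ - φ

Rearranging for φ:
φ = hc/λ - KE_max

Calculate photon energy:
E_photon = hc/λ = 9.2595 eV

Therefore:
φ = 9.2595 - 6.289 = 2.97 eV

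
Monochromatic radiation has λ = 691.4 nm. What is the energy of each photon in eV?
1.7932 eV

Using E = hf = hc/λ:

E = hc/λ = (6.626×10⁻³⁴ J·s)(3×10⁸ m/s) / (691.4×10⁻⁹ m)
E = 1.7932 eV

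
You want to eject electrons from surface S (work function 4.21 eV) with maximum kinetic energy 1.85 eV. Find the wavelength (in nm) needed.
204.59 nm

From Einstein's equation: KE_max = hc/λ - φ

Rearranging for λ:
hc/λ = KE_max + φ
λ = hc/(KE_max + φ)

Required photon energy:
E_photon = KE_max + φ = 1.85 + 4.21 = 6.06 eV

Required wavelength:
λ = hc/E_photon = (6.626×10⁻³⁴)(3×10⁸) / (6.06 × 1.602×10⁻¹⁹)
λ = 204.59 nm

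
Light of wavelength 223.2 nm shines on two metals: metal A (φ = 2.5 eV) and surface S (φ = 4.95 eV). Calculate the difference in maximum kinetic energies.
2.4500 eV

Using KE_max = hc/λ - φ for each metal:

Photon energy: E = hc/λ = 5.5548 eV

For metal A (φ₁ = 2.5 eV):
KE₁ = E - φ₁ = 5.5548 - 2.5 = 3.0548 eV

For surface S (φ₂ = 4.95 eV):
KE₂ = E - φ₂ = 5.5548 - 4.95 = 0.6048 eV

Difference:
ΔKE = KE₁ - KE₂ = 3.0548 - 0.6048 = 2.4500 eV

Note: The difference equals the difference in work functions: 4.95 - 2.5 = 2.45 eV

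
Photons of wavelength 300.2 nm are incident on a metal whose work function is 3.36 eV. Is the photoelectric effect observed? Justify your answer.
Yes

For photoemission, the photon energy must exceed the work function.

Photon energy: E = hc/λ = 4.1301 eV
Work function: φ = 3.36 eV

Since E_photon (4.1301 eV) > φ (3.36 eV), photoemission WILL occur.
The threshold wavelength is λ₀ = hc/φ = 369.0 nm.
Since 300.2 nm < 369.0 nm, the light has sufficient energy.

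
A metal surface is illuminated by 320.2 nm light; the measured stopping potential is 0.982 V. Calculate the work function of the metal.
2.89 eV

The stopping potential gives the maximum kinetic energy: KE_max = eV_s = 0.982 eV

From Einstein's photoelectric equation: KE_max = hc/λ - φ
Rearranging: φ = hc/λ - KE_max

Calculate photon energy:
E_photon = hc/λ = (6.626×10⁻³⁴ J·s)(3×10⁸ m/s) / (320.2×10⁻⁹ m) = 3.8721 eV

Therefore:
φ = 3.8721 - 0.982 = 2.89 eV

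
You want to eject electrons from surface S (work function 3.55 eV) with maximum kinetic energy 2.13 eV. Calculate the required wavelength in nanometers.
218.28 nm

From Einstein's equation: KE_max = hc/λ - φ

Rearranging for λ:
hc/λ = KE_max + φ
λ = hc/(KE_max + φ)

Required photon energy:
E_photon = KE_max + φ = 2.13 + 3.55 = 5.68 eV

Required wavelength:
λ = hc/E_photon = (6.626×10⁻³⁴)(3×10⁸) / (5.68 × 1.602×10⁻¹⁹)
λ = 218.28 nm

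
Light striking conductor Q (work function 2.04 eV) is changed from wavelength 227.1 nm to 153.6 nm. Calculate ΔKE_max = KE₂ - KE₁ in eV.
2.6124 eV

Using Einstein's equation: KE_max = hc/λ - φ

For λ₁ = 227.1 nm:
KE₁ = hc/λ₁ - φ = 5.4595 - 2.04 = 3.4195 eV

For λ₂ = 153.6 nm:
KE₂ = hc/λ₂ - φ = 8.0719 - 2.04 = 6.0319 eV

Change in KE:
ΔKE = KE₂ - KE₁ = 6.0319 - 3.4195 = 2.6124 eV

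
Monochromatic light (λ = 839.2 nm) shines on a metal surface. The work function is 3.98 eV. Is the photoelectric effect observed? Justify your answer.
No

For photoemission, the photon energy must exceed the work function.

Photon energy: E = hc/λ = 1.4774 eV
Work function: φ = 3.98 eV

Since E_photon (1.4774 eV) < φ (3.98 eV), photoemission will NOT occur.
The threshold wavelength is λ₀ = hc/φ = 311.5 nm.
Since 839.2 nm > 311.5 nm, the photons lack sufficient energy.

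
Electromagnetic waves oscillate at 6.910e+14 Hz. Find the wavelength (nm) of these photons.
433.85 nm

Using the wave equation: c = fλ

Solving for wavelength:
λ = c/f = (3×10⁸ m/s) / (6.910e+14 Hz)
λ = 433.85 nm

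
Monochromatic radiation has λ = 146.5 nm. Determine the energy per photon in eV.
8.4631 eV

Using E = hf = hc/λ:

E = hc/λ = (6.626×10⁻³⁴ J·s)(3×10⁸ m/s) / (146.5×10⁻⁹ m)
E = 8.4631 eV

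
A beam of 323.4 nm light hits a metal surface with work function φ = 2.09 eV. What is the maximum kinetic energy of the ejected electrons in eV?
1.7438 eV

Using Einstein's photoelectric equation: KE_max = hf - φ = hc/λ - φ

First, calculate the photon energy:
E_photon = hc/λ = (6.626×10⁻³⁴ J·s)(3×10⁸ m/s) / (323.4×10⁻⁹ m)
E_photon = 3.8338 eV

Then, the maximum kinetic energy:
KE_max = E_photon - φ = 3.8338 eV - 2.09 eV = 1.7438 eV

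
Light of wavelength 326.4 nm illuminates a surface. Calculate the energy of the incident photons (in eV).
3.7985 eV

Using E = hf = hc/λ:

E = hc/λ = (6.626×10⁻³⁴ J·s)(3×10⁸ m/s) / (326.4×10⁻⁹ m)
E = 3.7985 eV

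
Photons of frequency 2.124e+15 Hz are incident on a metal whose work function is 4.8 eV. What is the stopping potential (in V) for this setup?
3.9842 V

The stopping potential V_s satisfies: eV_s = KE_max

First, find KE_max using Einstein's equation:
E_photon = hf = (6.626×10⁻³⁴ J·s)(2.124e+15 Hz) = 8.7842 eV
KE_max = E_photon - φ = 8.7842 - 4.8 = 3.9842 eV

Since eV_s = KE_max:
V_s = KE_max/e = 3.9842 V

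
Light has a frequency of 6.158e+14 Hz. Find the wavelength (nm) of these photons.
486.83 nm

Using the wave equation: c = fλ

Solving for wavelength:
λ = c/f = (3×10⁸ m/s) / (6.158e+14 Hz)
λ = 486.83 nm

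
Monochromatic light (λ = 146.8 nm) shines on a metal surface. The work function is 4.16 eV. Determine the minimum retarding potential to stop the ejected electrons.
4.2858 V

The stopping potential V_s satisfies: eV_s = KE_max

First, find KE_max using Einstein's equation:
E_photon = hc/λ = 8.4458 eV
KE_max = E_photon - φ = 8.4458 - 4.16 = 4.2858 eV

Since eV_s = KE_max:
V_s = KE_max/e = 4.2858 V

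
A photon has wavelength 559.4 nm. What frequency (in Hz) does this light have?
5.3592e+14 Hz

Using the wave equation: c = fλ

Solving for frequency:
f = c/λ = (3×10⁸ m/s) / (559.4×10⁻⁹ m)
f = 5.3592e+14 Hz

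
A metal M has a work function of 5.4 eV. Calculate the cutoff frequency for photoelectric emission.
1.3057e+15 Hz

The threshold frequency is when the photon energy equals the work function:
hf₀ = φ

Solving for f₀:
f₀ = φ/h = (5.4 eV × 1.602×10⁻¹⁹ J/eV) / (6.626×10⁻³⁴ J·s)
f₀ = 1.3057e+15 Hz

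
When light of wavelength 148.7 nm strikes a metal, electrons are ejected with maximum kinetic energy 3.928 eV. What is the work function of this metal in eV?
4.41 eV

From Einstein's photoelectric equation: KE_max = hf - φ = hc/λ - φ

Rearranging for φ:
φ = hc/λ - KE_max

Calculate photon energy:
E_photon = hc/λ = 8.3379 eV

Therefore:
φ = 8.3379 - 3.928 = 4.41 eV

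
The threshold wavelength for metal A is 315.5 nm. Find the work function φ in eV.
3.93 eV

At the threshold wavelength, photon energy equals work function:
φ = hc/λ₀

Calculating:
φ = (6.626×10⁻³⁴ J·s)(3×10⁸ m/s) / (315.5×10⁻⁹ m)
φ = 3.93 eV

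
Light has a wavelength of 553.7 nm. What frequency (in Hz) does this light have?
5.4143e+14 Hz

Using the wave equation: c = fλ

Solving for frequency:
f = c/λ = (3×10⁸ m/s) / (553.7×10⁻⁹ m)
f = 5.4143e+14 Hz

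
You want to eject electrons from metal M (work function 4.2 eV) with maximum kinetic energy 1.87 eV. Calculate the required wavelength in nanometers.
204.26 nm

From Einstein's equation: KE_max = hc/λ - φ

Rearranging for λ:
hc/λ = KE_max + φ
λ = hc/(KE_max + φ)

Required photon energy:
E_photon = KE_max + φ = 1.87 + 4.2 = 6.07 eV

Required wavelength:
λ = hc/E_photon = (6.626×10⁻³⁴)(3×10⁸) / (6.07 × 1.602×10⁻¹⁹)
λ = 204.26 nm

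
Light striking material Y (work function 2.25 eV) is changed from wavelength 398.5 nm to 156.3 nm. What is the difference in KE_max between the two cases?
4.8212 eV

Using Einstein's equation: KE_max = hc/λ - φ

For λ₁ = 398.5 nm:
KE₁ = hc/λ₁ - φ = 3.1113 - 2.25 = 0.8613 eV

For λ₂ = 156.3 nm:
KE₂ = hc/λ₂ - φ = 7.9325 - 2.25 = 5.6825 eV

Change in KE:
ΔKE = KE₂ - KE₁ = 5.6825 - 0.8613 = 4.8212 eV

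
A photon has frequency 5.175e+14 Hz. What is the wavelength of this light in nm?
579.31 nm

Using the wave equation: c = fλ

Solving for wavelength:
λ = c/f = (3×10⁸ m/s) / (5.175e+14 Hz)
λ = 579.31 nm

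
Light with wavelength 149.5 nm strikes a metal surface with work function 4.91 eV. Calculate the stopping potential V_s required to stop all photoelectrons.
3.3833 V

The stopping potential V_s satisfies: eV_s = KE_max

First, find KE_max using Einstein's equation:
E_photon = hc/λ = 8.2933 eV
KE_max = E_photon - φ = 8.2933 - 4.91 = 3.3833 eV

Since eV_s = KE_max:
V_s = KE_max/e = 3.3833 V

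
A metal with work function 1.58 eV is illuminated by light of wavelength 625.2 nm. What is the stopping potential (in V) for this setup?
0.4031 V

The stopping potential V_s satisfies: eV_s = KE_max

First, find KE_max using Einstein's equation:
E_photon = hc/λ = 1.9831 eV
KE_max = E_photon - φ = 1.9831 - 1.58 = 0.4031 eV

Since eV_s = KE_max:
V_s = KE_max/e = 0.4031 V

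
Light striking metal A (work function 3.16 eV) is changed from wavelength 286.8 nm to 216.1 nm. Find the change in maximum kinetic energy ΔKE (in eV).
1.4143 eV

Using Einstein's equation: KE_max = hc/λ - φ

For λ₁ = 286.8 nm:
KE₁ = hc/λ₁ - φ = 4.3230 - 3.16 = 1.1630 eV

For λ₂ = 216.1 nm:
KE₂ = hc/λ₂ - φ = 5.7374 - 3.16 = 2.5774 eV

Change in KE:
ΔKE = KE₂ - KE₁ = 2.5774 - 1.1630 = 1.4143 eV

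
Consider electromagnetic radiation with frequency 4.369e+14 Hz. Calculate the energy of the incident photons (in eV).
1.8069 eV

Using E = hf:

E = hf = (6.626×10⁻³⁴ J·s)(4.369e+14 Hz)
E = 1.8069 eV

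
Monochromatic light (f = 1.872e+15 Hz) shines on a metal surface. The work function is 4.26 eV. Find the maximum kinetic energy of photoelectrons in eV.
3.4820 eV

Using Einstein's photoelectric equation: KE_max = hf - φ

First, calculate the photon energy:
E_photon = hf = (6.626×10⁻³⁴ J·s)(1.872e+15 Hz)
E_photon = 7.7420 eV

Then, the maximum kinetic energy:
KE_max = E_photon - φ = 7.7420 eV - 4.26 eV = 3.4820 eV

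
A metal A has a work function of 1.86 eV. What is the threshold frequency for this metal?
4.4975e+14 Hz

The threshold frequency is when the photon energy equals the work function:
hf₀ = φ

Solving for f₀:
f₀ = φ/h = (1.86 eV × 1.602×10⁻¹⁹ J/eV) / (6.626×10⁻³⁴ J·s)
f₀ = 4.4975e+14 Hz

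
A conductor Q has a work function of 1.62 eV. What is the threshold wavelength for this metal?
765.33 nm

The threshold wavelength is when the photon energy equals the work function:
hc/λ₀ = φ

Solving for λ₀:
λ₀ = hc/φ = (6.626×10⁻³⁴ J·s)(3×10⁸ m/s) / (1.62 eV × 1.602×10⁻¹⁹ J/eV)
λ₀ = 765.33 nm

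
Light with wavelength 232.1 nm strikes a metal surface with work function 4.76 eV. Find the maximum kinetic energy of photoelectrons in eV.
0.5818 eV

Using Einstein's photoelectric equation: KE_max = hf - φ = hc/λ - φ

First, calculate the photon energy:
E_photon = hc/λ = (6.626×10⁻³⁴ J·s)(3×10⁸ m/s) / (232.1×10⁻⁹ m)
E_photon = 5.3418 eV

Then, the maximum kinetic energy:
KE_max = E_photon - φ = 5.3418 eV - 4.76 eV = 0.5818 eV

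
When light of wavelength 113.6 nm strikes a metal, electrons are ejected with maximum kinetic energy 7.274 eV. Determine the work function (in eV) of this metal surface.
3.64 eV

From Einstein's photoelectric equation: KE_max = hf - φ = hc/λ - φ

Rearranging for φ:
φ = hc/λ - KE_max

Calculate photon energy:
E_photon = hc/λ = 10.9141 eV

Therefore:
φ = 10.9141 - 7.274 = 3.64 eV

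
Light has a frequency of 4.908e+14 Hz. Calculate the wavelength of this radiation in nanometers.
610.82 nm

Using the wave equation: c = fλ

Solving for wavelength:
λ = c/f = (3×10⁸ m/s) / (4.908e+14 Hz)
λ = 610.82 nm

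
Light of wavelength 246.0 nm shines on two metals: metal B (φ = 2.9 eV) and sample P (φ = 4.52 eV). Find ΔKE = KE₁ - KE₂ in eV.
1.6200 eV

Using KE_max = hc/λ - φ for each metal:

Photon energy: E = hc/λ = 5.0400 eV

For metal B (φ₁ = 2.9 eV):
KE₁ = E - φ₁ = 5.0400 - 2.9 = 2.1400 eV

For sample P (φ₂ = 4.52 eV):
KE₂ = E - φ₂ = 5.0400 - 4.52 = 0.5200 eV

Difference:
ΔKE = KE₁ - KE₂ = 2.1400 - 0.5200 = 1.6200 eV

Note: The difference equals the difference in work functions: 4.52 - 2.9 = 1.62 eV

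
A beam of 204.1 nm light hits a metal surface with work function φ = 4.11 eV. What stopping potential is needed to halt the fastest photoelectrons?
1.9647 V

The stopping potential V_s satisfies: eV_s = KE_max

First, find KE_max using Einstein's equation:
E_photon = hc/λ = 6.0747 eV
KE_max = E_photon - φ = 6.0747 - 4.11 = 1.9647 eV

Since eV_s = KE_max:
V_s = KE_max/e = 1.9647 V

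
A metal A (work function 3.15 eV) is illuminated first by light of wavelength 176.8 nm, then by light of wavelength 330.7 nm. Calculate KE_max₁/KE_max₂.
6.4470

Using Einstein's equation: KE_max = hc/λ - φ

For λ₁ = 176.8 nm:
E₁ = hc/λ₁ = 7.0127 eV
KE₁ = E₁ - φ = 7.0127 - 3.15 = 3.8627 eV

For λ₂ = 330.7 nm:
E₂ = hc/λ₂ = 3.7491 eV
KE₂ = E₂ - φ = 3.7491 - 3.15 = 0.5991 eV

Ratio: KE₁/KE₂ = 3.8627/0.5991 = 6.4470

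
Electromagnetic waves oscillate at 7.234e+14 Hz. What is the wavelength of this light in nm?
414.42 nm

Using the wave equation: c = fλ

Solving for wavelength:
λ = c/f = (3×10⁸ m/s) / (7.234e+14 Hz)
λ = 414.42 nm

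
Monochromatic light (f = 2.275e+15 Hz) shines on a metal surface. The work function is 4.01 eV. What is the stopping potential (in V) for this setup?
5.3986 V

The stopping potential V_s satisfies: eV_s = KE_max

First, find KE_max using Einstein's equation:
E_photon = hf = (6.626×10⁻³⁴ J·s)(2.275e+15 Hz) = 9.4086 eV
KE_max = E_photon - φ = 9.4086 - 4.01 = 5.3986 eV

Since eV_s = KE_max:
V_s = KE_max/e = 5.3986 V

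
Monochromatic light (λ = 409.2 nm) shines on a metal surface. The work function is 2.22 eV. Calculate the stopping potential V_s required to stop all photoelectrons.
0.8099 V

The stopping potential V_s satisfies: eV_s = KE_max

First, find KE_max using Einstein's equation:
E_photon = hc/λ = 3.0299 eV
KE_max = E_photon - φ = 3.0299 - 2.22 = 0.8099 eV

Since eV_s = KE_max:
V_s = KE_max/e = 0.8099 V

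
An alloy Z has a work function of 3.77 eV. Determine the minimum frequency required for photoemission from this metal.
9.1158e+14 Hz

The threshold frequency is when the photon energy equals the work function:
hf₀ = φ

Solving for f₀:
f₀ = φ/h = (3.77 eV × 1.602×10⁻¹⁹ J/eV) / (6.626×10⁻³⁴ J·s)
f₀ = 9.1158e+14 Hz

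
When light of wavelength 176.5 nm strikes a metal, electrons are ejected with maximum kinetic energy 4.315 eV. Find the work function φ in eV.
2.71 eV

From Einstein's photoelectric equation: KE_max = hf - φ = hc/λ - φ

Rearranging for φ:
φ = hc/λ - KE_max

Calculate photon energy:
E_photon = hc/λ = 7.0246 eV

Therefore:
φ = 7.0246 - 4.315 = 2.71 eV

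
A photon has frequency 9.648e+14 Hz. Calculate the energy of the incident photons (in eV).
3.9901 eV

Using E = hf:

E = hf = (6.626×10⁻³⁴ J·s)(9.648e+14 Hz)
E = 3.9901 eV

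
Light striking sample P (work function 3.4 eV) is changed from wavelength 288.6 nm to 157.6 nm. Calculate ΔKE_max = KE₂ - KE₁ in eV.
3.5710 eV

Using Einstein's equation: KE_max = hc/λ - φ

For λ₁ = 288.6 nm:
KE₁ = hc/λ₁ - φ = 4.2961 - 3.4 = 0.8961 eV

For λ₂ = 157.6 nm:
KE₂ = hc/λ₂ - φ = 7.8670 - 3.4 = 4.4670 eV

Change in KE:
ΔKE = KE₂ - KE₁ = 4.4670 - 0.8961 = 3.5710 eV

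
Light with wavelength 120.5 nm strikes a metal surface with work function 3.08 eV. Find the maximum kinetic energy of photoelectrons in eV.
7.2091 eV

Using Einstein's photoelectric equation: KE_max = hf - φ = hc/λ - φ

First, calculate the photon energy:
E_photon = hc/λ = (6.626×10⁻³⁴ J·s)(3×10⁸ m/s) / (120.5×10⁻⁹ m)
E_photon = 10.2891 eV

Then, the maximum kinetic energy:
KE_max = E_photon - φ = 10.2891 eV - 3.08 eV = 7.2091 eV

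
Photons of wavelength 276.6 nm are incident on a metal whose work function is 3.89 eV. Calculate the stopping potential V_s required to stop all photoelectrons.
0.5924 V

The stopping potential V_s satisfies: eV_s = KE_max

First, find KE_max using Einstein's equation:
E_photon = hc/λ = 4.4824 eV
KE_max = E_photon - φ = 4.4824 - 3.89 = 0.5924 eV

Since eV_s = KE_max:
V_s = KE_max/e = 0.5924 V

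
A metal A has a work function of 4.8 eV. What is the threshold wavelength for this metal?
258.30 nm

The threshold wavelength is when the photon energy equals the work function:
hc/λ₀ = φ

Solving for λ₀:
λ₀ = hc/φ = (6.626×10⁻³⁴ J·s)(3×10⁸ m/s) / (4.8 eV × 1.602×10⁻¹⁹ J/eV)
λ₀ = 258.30 nm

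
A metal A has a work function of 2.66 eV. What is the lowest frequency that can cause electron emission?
6.4319e+14 Hz

The threshold frequency is when the photon energy equals the work function:
hf₀ = φ

Solving for f₀:
f₀ = φ/h = (2.66 eV × 1.602×10⁻¹⁹ J/eV) / (6.626×10⁻³⁴ J·s)
f₀ = 6.4319e+14 Hz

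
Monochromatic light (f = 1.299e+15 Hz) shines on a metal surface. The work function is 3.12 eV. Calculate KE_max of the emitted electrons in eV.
2.2522 eV

Using Einstein's photoelectric equation: KE_max = hf - φ

First, calculate the photon energy:
E_photon = hf = (6.626×10⁻³⁴ J·s)(1.299e+15 Hz)
E_photon = 5.3722 eV

Then, the maximum kinetic energy:
KE_max = E_photon - φ = 5.3722 eV - 3.12 eV = 2.2522 eV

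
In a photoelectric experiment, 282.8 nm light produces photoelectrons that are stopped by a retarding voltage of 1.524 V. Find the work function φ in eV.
2.86 eV

The stopping potential gives the maximum kinetic energy: KE_max = eV_s = 1.524 eV

From Einstein's photoelectric equation: KE_max = hc/λ - φ
Rearranging: φ = hc/λ - KE_max

Calculate photon energy:
E_photon = hc/λ = (6.626×10⁻³⁴ J·s)(3×10⁸ m/s) / (282.8×10⁻⁹ m) = 4.3842 eV

Therefore:
φ = 4.3842 - 1.524 = 2.86 eV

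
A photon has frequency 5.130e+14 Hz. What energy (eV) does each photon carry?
2.1216 eV

Using E = hf:

E = hf = (6.626×10⁻³⁴ J·s)(5.130e+14 Hz)
E = 2.1216 eV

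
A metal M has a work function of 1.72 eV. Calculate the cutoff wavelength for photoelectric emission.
720.84 nm

The threshold wavelength is when the photon energy equals the work function:
hc/λ₀ = φ

Solving for λ₀:
λ₀ = hc/φ = (6.626×10⁻³⁴ J·s)(3×10⁸ m/s) / (1.72 eV × 1.602×10⁻¹⁹ J/eV)
λ₀ = 720.84 nm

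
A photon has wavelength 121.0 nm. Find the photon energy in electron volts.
10.2466 eV

Using E = hf = hc/λ:

E = hc/λ = (6.626×10⁻³⁴ J·s)(3×10⁸ m/s) / (121.0×10⁻⁹ m)
E = 10.2466 eV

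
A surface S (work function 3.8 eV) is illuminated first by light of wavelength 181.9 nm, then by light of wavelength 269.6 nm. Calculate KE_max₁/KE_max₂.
3.7756

Using Einstein's equation: KE_max = hc/λ - φ

For λ₁ = 181.9 nm:
E₁ = hc/λ₁ = 6.8161 eV
KE₁ = E₁ - φ = 6.8161 - 3.8 = 3.0161 eV

For λ₂ = 269.6 nm:
E₂ = hc/λ₂ = 4.5988 eV
KE₂ = E₂ - φ = 4.5988 - 3.8 = 0.7988 eV

Ratio: KE₁/KE₂ = 3.0161/0.7988 = 3.7756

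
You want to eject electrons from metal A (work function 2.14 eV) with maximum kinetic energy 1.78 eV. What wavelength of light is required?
316.29 nm

From Einstein's equation: KE_max = hc/λ - φ

Rearranging for λ:
hc/λ = KE_max + φ
λ = hc/(KE_max + φ)

Required photon energy:
E_photon = KE_max + φ = 1.78 + 2.14 = 3.92 eV

Required wavelength:
λ = hc/E_photon = (6.626×10⁻³⁴)(3×10⁸) / (3.92 × 1.602×10⁻¹⁹)
λ = 316.29 nm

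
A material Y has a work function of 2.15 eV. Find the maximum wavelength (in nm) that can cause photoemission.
576.67 nm

The threshold wavelength is when the photon energy equals the work function:
hc/λ₀ = φ

Solving for λ₀:
λ₀ = hc/φ = (6.626×10⁻³⁴ J·s)(3×10⁸ m/s) / (2.15 eV × 1.602×10⁻¹⁹ J/eV)
λ₀ = 576.67 nm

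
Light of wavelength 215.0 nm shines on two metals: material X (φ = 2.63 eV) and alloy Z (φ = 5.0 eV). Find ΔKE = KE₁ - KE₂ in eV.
2.3700 eV

Using KE_max = hc/λ - φ for each metal:

Photon energy: E = hc/λ = 5.7667 eV

For material X (φ₁ = 2.63 eV):
KE₁ = E - φ₁ = 5.7667 - 2.63 = 3.1367 eV

For alloy Z (φ₂ = 5.0 eV):
KE₂ = E - φ₂ = 5.7667 - 5.0 = 0.7667 eV

Difference:
ΔKE = KE₁ - KE₂ = 3.1367 - 0.7667 = 2.3700 eV

Note: The difference equals the difference in work functions: 5.0 - 2.63 = 2.37 eV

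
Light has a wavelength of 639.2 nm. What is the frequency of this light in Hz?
4.6901e+14 Hz

Using the wave equation: c = fλ

Solving for frequency:
f = c/λ = (3×10⁸ m/s) / (639.2×10⁻⁹ m)
f = 4.6901e+14 Hz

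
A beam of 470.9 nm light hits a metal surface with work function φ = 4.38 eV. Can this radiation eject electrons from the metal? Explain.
No

For photoemission, the photon energy must exceed the work function.

Photon energy: E = hc/λ = 2.6329 eV
Work function: φ = 4.38 eV

Since E_photon (2.6329 eV) < φ (4.38 eV), photoemission will NOT occur.
The threshold wavelength is λ₀ = hc/φ = 283.1 nm.
Since 470.9 nm > 283.1 nm, the photons lack sufficient energy.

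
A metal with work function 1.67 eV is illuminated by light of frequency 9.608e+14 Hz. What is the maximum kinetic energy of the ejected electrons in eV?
2.3035 eV

Using Einstein's photoelectric equation: KE_max = hf - φ

First, calculate the photon energy:
E_photon = hf = (6.626×10⁻³⁴ J·s)(9.608e+14 Hz)
E_photon = 3.9735 eV

Then, the maximum kinetic energy:
KE_max = E_photon - φ = 3.9735 eV - 1.67 eV = 2.3035 eV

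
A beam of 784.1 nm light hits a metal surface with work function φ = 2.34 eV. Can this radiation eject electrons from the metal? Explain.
No

For photoemission, the photon energy must exceed the work function.

Photon energy: E = hc/λ = 1.5812 eV
Work function: φ = 2.34 eV

Since E_photon (1.5812 eV) < φ (2.34 eV), photoemission will NOT occur.
The threshold wavelength is λ₀ = hc/φ = 529.8 nm.
Since 784.1 nm > 529.8 nm, the photons lack sufficient energy.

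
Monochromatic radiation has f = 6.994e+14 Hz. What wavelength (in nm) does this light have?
428.64 nm

Using the wave equation: c = fλ

Solving for wavelength:
λ = c/f = (3×10⁸ m/s) / (6.994e+14 Hz)
λ = 428.64 nm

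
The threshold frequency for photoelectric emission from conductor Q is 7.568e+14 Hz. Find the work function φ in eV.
3.13 eV

At the threshold frequency, photon energy equals work function:
φ = hf₀

Calculating:
φ = (6.626×10⁻³⁴ J·s)(7.568e+14 Hz)
φ = 3.13 eV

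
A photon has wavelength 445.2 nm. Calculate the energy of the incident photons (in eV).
2.7849 eV

Using E = hf = hc/λ:

E = hc/λ = (6.626×10⁻³⁴ J·s)(3×10⁸ m/s) / (445.2×10⁻⁹ m)
E = 2.7849 eV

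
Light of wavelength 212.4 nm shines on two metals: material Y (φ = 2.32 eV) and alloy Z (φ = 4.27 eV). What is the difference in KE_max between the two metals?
1.9500 eV

Using KE_max = hc/λ - φ for each metal:

Photon energy: E = hc/λ = 5.8373 eV

For material Y (φ₁ = 2.32 eV):
KE₁ = E - φ₁ = 5.8373 - 2.32 = 3.5173 eV

For alloy Z (φ₂ = 4.27 eV):
KE₂ = E - φ₂ = 5.8373 - 4.27 = 1.5673 eV

Difference:
ΔKE = KE₁ - KE₂ = 3.5173 - 1.5673 = 1.9500 eV

Note: The difference equals the difference in work functions: 4.27 - 2.32 = 1.95 eV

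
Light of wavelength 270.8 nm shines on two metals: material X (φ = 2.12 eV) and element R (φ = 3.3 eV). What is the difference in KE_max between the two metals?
1.1800 eV

Using KE_max = hc/λ - φ for each metal:

Photon energy: E = hc/λ = 4.5784 eV

For material X (φ₁ = 2.12 eV):
KE₁ = E - φ₁ = 4.5784 - 2.12 = 2.4584 eV

For element R (φ₂ = 3.3 eV):
KE₂ = E - φ₂ = 4.5784 - 3.3 = 1.2784 eV

Difference:
ΔKE = KE₁ - KE₂ = 2.4584 - 1.2784 = 1.1800 eV

Note: The difference equals the difference in work functions: 3.3 - 2.12 = 1.18 eV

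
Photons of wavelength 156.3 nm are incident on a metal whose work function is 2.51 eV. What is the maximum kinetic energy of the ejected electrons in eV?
5.4225 eV

Using Einstein's photoelectric equation: KE_max = hf - φ = hc/λ - φ

First, calculate the photon energy:
E_photon = hc/λ = (6.626×10⁻³⁴ J·s)(3×10⁸ m/s) / (156.3×10⁻⁹ m)
E_photon = 7.9325 eV

Then, the maximum kinetic energy:
KE_max = E_photon - φ = 7.9325 eV - 2.51 eV = 5.4225 eV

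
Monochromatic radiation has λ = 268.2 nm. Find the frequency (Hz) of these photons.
1.1178e+15 Hz

Using the wave equation: c = fλ

Solving for frequency:
f = c/λ = (3×10⁸ m/s) / (268.2×10⁻⁹ m)
f = 1.1178e+15 Hz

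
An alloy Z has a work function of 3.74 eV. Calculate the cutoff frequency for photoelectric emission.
9.0433e+14 Hz

The threshold frequency is when the photon energy equals the work function:
hf₀ = φ

Solving for f₀:
f₀ = φ/h = (3.74 eV × 1.602×10⁻¹⁹ J/eV) / (6.626×10⁻³⁴ J·s)
f₀ = 9.0433e+14 Hz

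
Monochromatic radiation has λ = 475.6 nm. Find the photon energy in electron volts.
2.6069 eV

Using E = hf = hc/λ:

E = hc/λ = (6.626×10⁻³⁴ J·s)(3×10⁸ m/s) / (475.6×10⁻⁹ m)
E = 2.6069 eV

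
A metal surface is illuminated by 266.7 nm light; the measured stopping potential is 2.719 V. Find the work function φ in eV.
1.93 eV

The stopping potential gives the maximum kinetic energy: KE_max = eV_s = 2.719 eV

From Einstein's photoelectric equation: KE_max = hc/λ - φ
Rearranging: φ = hc/λ - KE_max

Calculate photon energy:
E_photon = hc/λ = (6.626×10⁻³⁴ J·s)(3×10⁸ m/s) / (266.7×10⁻⁹ m) = 4.6488 eV

Therefore:
φ = 4.6488 - 2.719 = 1.93 eV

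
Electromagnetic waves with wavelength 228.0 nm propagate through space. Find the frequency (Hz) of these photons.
1.3149e+15 Hz

Using the wave equation: c = fλ

Solving for frequency:
f = c/λ = (3×10⁸ m/s) / (228.0×10⁻⁹ m)
f = 1.3149e+15 Hz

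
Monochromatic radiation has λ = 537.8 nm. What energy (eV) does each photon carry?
2.3054 eV

Using E = hf = hc/λ:

E = hc/λ = (6.626×10⁻³⁴ J·s)(3×10⁸ m/s) / (537.8×10⁻⁹ m)
E = 2.3054 eV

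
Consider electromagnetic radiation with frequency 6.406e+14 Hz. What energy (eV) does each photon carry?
2.6493 eV

Using E = hf:

E = hf = (6.626×10⁻³⁴ J·s)(6.406e+14 Hz)
E = 2.6493 eV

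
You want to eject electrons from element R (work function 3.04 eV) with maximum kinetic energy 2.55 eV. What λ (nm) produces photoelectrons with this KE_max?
221.80 nm

From Einstein's equation: KE_max = hc/λ - φ

Rearranging for λ:
hc/λ = KE_max + φ
λ = hc/(KE_max + φ)

Required photon energy:
E_photon = KE_max + φ = 2.55 + 3.04 = 5.59 eV

Required wavelength:
λ = hc/E_photon = (6.626×10⁻³⁴)(3×10⁸) / (5.59 × 1.602×10⁻¹⁹)
λ = 221.80 nm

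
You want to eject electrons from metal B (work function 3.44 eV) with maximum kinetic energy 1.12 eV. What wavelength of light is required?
271.90 nm

From Einstein's equation: KE_max = hc/λ - φ

Rearranging for λ:
hc/λ = KE_max + φ
λ = hc/(KE_max + φ)

Required photon energy:
E_photon = KE_max + φ = 1.12 + 3.44 = 4.56 eV

Required wavelength:
λ = hc/E_photon = (6.626×10⁻³⁴)(3×10⁸) / (4.56 × 1.602×10⁻¹⁹)
λ = 271.90 nm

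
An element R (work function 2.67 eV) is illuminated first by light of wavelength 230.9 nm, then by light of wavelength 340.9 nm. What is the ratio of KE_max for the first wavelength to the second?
2.7918

Using Einstein's equation: KE_max = hc/λ - φ

For λ₁ = 230.9 nm:
E₁ = hc/λ₁ = 5.3696 eV
KE₁ = E₁ - φ = 5.3696 - 2.67 = 2.6996 eV

For λ₂ = 340.9 nm:
E₂ = hc/λ₂ = 3.6370 eV
KE₂ = E₂ - φ = 3.6370 - 2.67 = 0.9670 eV

Ratio: KE₁/KE₂ = 2.6996/0.9670 = 2.7918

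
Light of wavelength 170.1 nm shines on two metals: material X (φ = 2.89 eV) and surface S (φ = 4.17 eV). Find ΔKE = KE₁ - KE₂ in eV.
1.2800 eV

Using KE_max = hc/λ - φ for each metal:

Photon energy: E = hc/λ = 7.2889 eV

For material X (φ₁ = 2.89 eV):
KE₁ = E - φ₁ = 7.2889 - 2.89 = 4.3989 eV

For surface S (φ₂ = 4.17 eV):
KE₂ = E - φ₂ = 7.2889 - 4.17 = 3.1189 eV

Difference:
ΔKE = KE₁ - KE₂ = 4.3989 - 3.1189 = 1.2800 eV

Note: The difference equals the difference in work functions: 4.17 - 2.89 = 1.28 eV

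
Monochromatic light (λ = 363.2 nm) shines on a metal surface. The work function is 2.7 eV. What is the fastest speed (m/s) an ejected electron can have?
5.0104e+05 m/s

First, find the maximum kinetic energy:
E_photon = hc/λ = 3.4137 eV
KE_max = E_photon - φ = 3.4137 - 2.7 = 0.7137 eV

Convert to Joules: KE_max = 0.7137 × 1.602×10⁻¹⁹ J = 1.1434e-19 J

Then use KE = ½mv² to find velocity:
v = √(2·KE/m) = √(2 × 1.1434e-19 J / 9.109e-31 kg)
v = 5.0104e+05 m/s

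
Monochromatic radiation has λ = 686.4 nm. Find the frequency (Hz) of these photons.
4.3676e+14 Hz

Using the wave equation: c = fλ

Solving for frequency:
f = c/λ = (3×10⁸ m/s) / (686.4×10⁻⁹ m)
f = 4.3676e+14 Hz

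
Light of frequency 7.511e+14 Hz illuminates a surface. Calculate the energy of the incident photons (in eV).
3.1063 eV

Using E = hf:

E = hf = (6.626×10⁻³⁴ J·s)(7.511e+14 Hz)
E = 3.1063 eV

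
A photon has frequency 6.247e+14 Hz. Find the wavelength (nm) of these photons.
479.90 nm

Using the wave equation: c = fλ

Solving for wavelength:
λ = c/f = (3×10⁸ m/s) / (6.247e+14 Hz)
λ = 479.90 nm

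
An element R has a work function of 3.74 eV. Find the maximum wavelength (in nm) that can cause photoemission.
331.51 nm

The threshold wavelength is when the photon energy equals the work function:
hc/λ₀ = φ

Solving for λ₀:
λ₀ = hc/φ = (6.626×10⁻³⁴ J·s)(3×10⁸ m/s) / (3.74 eV × 1.602×10⁻¹⁹ J/eV)
λ₀ = 331.51 nm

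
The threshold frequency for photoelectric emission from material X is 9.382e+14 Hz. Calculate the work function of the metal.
3.88 eV

At the threshold frequency, photon energy equals work function:
φ = hf₀

Calculating:
φ = (6.626×10⁻³⁴ J·s)(9.382e+14 Hz)
φ = 3.88 eV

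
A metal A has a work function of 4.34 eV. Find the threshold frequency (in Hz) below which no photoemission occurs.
1.0494e+15 Hz

The threshold frequency is when the photon energy equals the work function:
hf₀ = φ

Solving for f₀:
f₀ = φ/h = (4.34 eV × 1.602×10⁻¹⁹ J/eV) / (6.626×10⁻³⁴ J·s)
f₀ = 1.0494e+15 Hz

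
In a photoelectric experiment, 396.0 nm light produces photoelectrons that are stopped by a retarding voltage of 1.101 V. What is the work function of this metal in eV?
2.03 eV

The stopping potential gives the maximum kinetic energy: KE_max = eV_s = 1.101 eV

From Einstein's photoelectric equation: KE_max = hc/λ - φ
Rearranging: φ = hc/λ - KE_max

Calculate photon energy:
E_photon = hc/λ = (6.626×10⁻³⁴ J·s)(3×10⁸ m/s) / (396.0×10⁻⁹ m) = 3.1309 eV

Therefore:
φ = 3.1309 - 1.101 = 2.03 eV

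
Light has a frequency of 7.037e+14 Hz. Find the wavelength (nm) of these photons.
426.02 nm

Using the wave equation: c = fλ

Solving for wavelength:
λ = c/f = (3×10⁸ m/s) / (7.037e+14 Hz)
λ = 426.02 nm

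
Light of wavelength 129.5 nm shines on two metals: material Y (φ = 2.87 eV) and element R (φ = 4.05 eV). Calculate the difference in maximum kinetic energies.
1.1800 eV

Using KE_max = hc/λ - φ for each metal:

Photon energy: E = hc/λ = 9.5741 eV

For material Y (φ₁ = 2.87 eV):
KE₁ = E - φ₁ = 9.5741 - 2.87 = 6.7041 eV

For element R (φ₂ = 4.05 eV):
KE₂ = E - φ₂ = 9.5741 - 4.05 = 5.5241 eV

Difference:
ΔKE = KE₁ - KE₂ = 6.7041 - 5.5241 = 1.1800 eV

Note: The difference equals the difference in work functions: 4.05 - 2.87 = 1.18 eV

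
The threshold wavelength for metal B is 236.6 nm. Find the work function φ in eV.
5.24 eV

At the threshold wavelength, photon energy equals work function:
φ = hc/λ₀

Calculating:
φ = (6.626×10⁻³⁴ J·s)(3×10⁸ m/s) / (236.6×10⁻⁹ m)
φ = 5.24 eV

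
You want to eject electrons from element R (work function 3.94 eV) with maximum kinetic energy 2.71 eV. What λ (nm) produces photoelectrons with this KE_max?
186.44 nm

From Einstein's equation: KE_max = hc/λ - φ

Rearranging for λ:
hc/λ = KE_max + φ
λ = hc/(KE_max + φ)

Required photon energy:
E_photon = KE_max + φ = 2.71 + 3.94 = 6.65 eV

Required wavelength:
λ = hc/E_photon = (6.626×10⁻³⁴)(3×10⁸) / (6.65 × 1.602×10⁻¹⁹)
λ = 186.44 nm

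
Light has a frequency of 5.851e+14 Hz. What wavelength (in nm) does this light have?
512.38 nm

Using the wave equation: c = fλ

Solving for wavelength:
λ = c/f = (3×10⁸ m/s) / (5.851e+14 Hz)
λ = 512.38 nm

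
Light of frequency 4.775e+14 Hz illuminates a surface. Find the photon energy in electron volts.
1.9748 eV

Using E = hf:

E = hf = (6.626×10⁻³⁴ J·s)(4.775e+14 Hz)
E = 1.9748 eV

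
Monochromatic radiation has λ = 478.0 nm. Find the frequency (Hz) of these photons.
6.2718e+14 Hz

Using the wave equation: c = fλ

Solving for frequency:
f = c/λ = (3×10⁸ m/s) / (478.0×10⁻⁹ m)
f = 6.2718e+14 Hz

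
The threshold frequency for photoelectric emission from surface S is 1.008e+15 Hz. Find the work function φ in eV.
4.17 eV

At the threshold frequency, photon energy equals work function:
φ = hf₀

Calculating:
φ = (6.626×10⁻³⁴ J·s)(1.008e+15 Hz)
φ = 4.17 eV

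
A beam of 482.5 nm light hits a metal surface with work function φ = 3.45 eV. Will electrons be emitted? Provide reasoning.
No

For photoemission, the photon energy must exceed the work function.

Photon energy: E = hc/λ = 2.5696 eV
Work function: φ = 3.45 eV

Since E_photon (2.5696 eV) < φ (3.45 eV), photoemission will NOT occur.
The threshold wavelength is λ₀ = hc/φ = 359.4 nm.
Since 482.5 nm > 359.4 nm, the photons lack sufficient energy.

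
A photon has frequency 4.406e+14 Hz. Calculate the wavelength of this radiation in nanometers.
680.42 nm

Using the wave equation: c = fλ

Solving for wavelength:
λ = c/f = (3×10⁸ m/s) / (4.406e+14 Hz)
λ = 680.42 nm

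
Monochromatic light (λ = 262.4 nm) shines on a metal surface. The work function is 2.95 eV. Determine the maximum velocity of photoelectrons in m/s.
7.9018e+05 m/s

First, find the maximum kinetic energy:
E_photon = hc/λ = 4.7250 eV
KE_max = E_photon - φ = 4.7250 - 2.95 = 1.7750 eV

Convert to Joules: KE_max = 1.7750 × 1.602×10⁻¹⁹ J = 2.8439e-19 J

Then use KE = ½mv² to find velocity:
v = √(2·KE/m) = √(2 × 2.8439e-19 J / 9.109e-31 kg)
v = 7.9018e+05 m/s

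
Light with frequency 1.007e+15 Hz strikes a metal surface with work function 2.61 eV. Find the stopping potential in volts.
1.5546 V

The stopping potential V_s satisfies: eV_s = KE_max

First, find KE_max using Einstein's equation:
E_photon = hf = (6.626×10⁻³⁴ J·s)(1.007e+15 Hz) = 4.1646 eV
KE_max = E_photon - φ = 4.1646 - 2.61 = 1.5546 eV

Since eV_s = KE_max:
V_s = KE_max/e = 1.5546 V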